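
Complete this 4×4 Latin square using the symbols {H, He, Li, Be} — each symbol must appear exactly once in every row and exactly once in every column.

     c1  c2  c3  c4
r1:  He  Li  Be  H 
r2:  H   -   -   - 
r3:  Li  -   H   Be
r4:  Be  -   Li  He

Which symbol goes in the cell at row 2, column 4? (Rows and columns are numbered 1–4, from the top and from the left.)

(r2,c3) = He
(r2,c4) = Li

Li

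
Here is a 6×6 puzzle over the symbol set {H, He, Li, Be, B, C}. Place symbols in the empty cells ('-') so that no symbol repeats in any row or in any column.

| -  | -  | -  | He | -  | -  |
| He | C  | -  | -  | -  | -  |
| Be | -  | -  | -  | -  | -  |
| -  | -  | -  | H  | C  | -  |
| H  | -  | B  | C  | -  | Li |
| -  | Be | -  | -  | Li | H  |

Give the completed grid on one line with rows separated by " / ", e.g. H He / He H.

Li H C He B Be / He C Li Be H B / Be B H Li He C / B Li Be H C He / H He B C Be Li / C Be He B Li H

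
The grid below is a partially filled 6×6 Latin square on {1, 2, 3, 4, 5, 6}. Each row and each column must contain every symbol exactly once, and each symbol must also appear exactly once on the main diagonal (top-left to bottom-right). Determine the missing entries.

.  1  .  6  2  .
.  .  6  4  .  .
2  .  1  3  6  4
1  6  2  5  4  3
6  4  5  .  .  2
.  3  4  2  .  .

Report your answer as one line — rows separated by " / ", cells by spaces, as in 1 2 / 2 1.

4 1 3 6 2 5 / 3 2 6 4 5 1 / 2 5 1 3 6 4 / 1 6 2 5 4 3 / 6 4 5 1 3 2 / 5 3 4 2 1 6

Cell (r1,c3): row 1 has {1,2,6}; column 3 has {1,2,4,5,6} → 3.
Cell (r1,c6): row 1 has {1,2,3,6}; column 6 has {2,3,4} → 5.
Cell (r2,c2): row 2 has {4,6}; column 2 has {1,3,4,6}; the diagonal has {1,5} → 2.
Cell (r2,c6): row 2 has {2,4,6}; column 6 has {2,3,4,5} → 1.
Cell (r3,c2): row 3 has {1,2,3,4,6}; column 2 has {1,2,3,4,6} → 5.
Cell (r5,c4): row 5 has {2,4,5,6}; column 4 has {2,3,4,5,6} → 1.
Cell (r5,c5): row 5 has {1,2,4,5,6}; column 5 has {2,4,6}; the diagonal has {1,2,5} → 3.
Cell (r6,c1): row 6 has {2,3,4}; column 1 has {1,2,6} → 5.
Cell (r6,c5): row 6 has {2,3,4,5}; column 5 has {2,3,4,6} → 1.
Cell (r6,c6): row 6 has {1,2,3,4,5}; column 6 has {1,2,3,4,5}; the diagonal has {1,2,3,5} → 6.
Cell (r1,c1): row 1 has {1,2,3,5,6}; column 1 has {1,2,5,6}; the diagonal has {1,2,3,5,6} → 4.
Cell (r2,c1): row 2 has {1,2,4,6}; column 1 has {1,2,4,5,6} → 3.
Cell (r2,c5): row 2 has {1,2,3,4,6}; column 5 has {1,2,3,4,6} → 5.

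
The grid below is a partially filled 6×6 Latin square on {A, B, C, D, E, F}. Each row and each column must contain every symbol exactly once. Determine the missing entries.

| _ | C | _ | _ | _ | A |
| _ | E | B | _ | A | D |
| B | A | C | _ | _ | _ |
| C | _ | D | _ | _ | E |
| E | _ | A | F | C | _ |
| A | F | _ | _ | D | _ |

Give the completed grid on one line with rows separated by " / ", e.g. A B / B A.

D C F E B A / F E B C A D / B A C D E F / C B D A F E / E D A F C B / A F E B D C

(r2,c1) = F
(r2,c4) = C
(r3,c6) = F
(r4,c2) = B
(r4,c4) = A
(r4,c5) = F
(r5,c2) = D
(r5,c6) = B
(r6,c3) = E
(r6,c4) = B
(r6,c6) = C
(r1,c1) = D
(r1,c3) = F
(r1,c4) = E
(r1,c5) = B
(r3,c4) = D
(r3,c5) = E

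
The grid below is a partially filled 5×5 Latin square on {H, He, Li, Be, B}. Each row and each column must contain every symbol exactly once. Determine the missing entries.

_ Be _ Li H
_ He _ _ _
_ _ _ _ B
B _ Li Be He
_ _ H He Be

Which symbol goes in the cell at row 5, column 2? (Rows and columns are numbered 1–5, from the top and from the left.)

(r1,c1): row 1 has {H,Li,Be}; column 1 has {B}, so it must be He.
(r1,c3): row 1 has {H,He,Li,Be}; column 3 has {H,Li}, so it must be B.
(r2,c3): row 2 has {He}; column 3 has {H,Li,B}, so it must be Be.
(r2,c5): row 2 has {He,Be}; column 5 has {H,He,Be,B}, so it must be Li.
(r3,c3): row 3 has {B}; column 3 has {H,Li,Be,B}, so it must be He.
(r3,c4): row 3 has {He,B}; column 4 has {He,Li,Be}, so it must be H.
(r4,c2): row 4 has {He,Li,Be,B}; column 2 has {He,Be}, so it must be H.
(r5,c1): row 5 has {H,He,Be}; column 1 has {He,B}, so it must be Li.
(r5,c2): row 5 has {H,He,Li,Be}; column 2 has {H,He,Be}, so it must be B.

B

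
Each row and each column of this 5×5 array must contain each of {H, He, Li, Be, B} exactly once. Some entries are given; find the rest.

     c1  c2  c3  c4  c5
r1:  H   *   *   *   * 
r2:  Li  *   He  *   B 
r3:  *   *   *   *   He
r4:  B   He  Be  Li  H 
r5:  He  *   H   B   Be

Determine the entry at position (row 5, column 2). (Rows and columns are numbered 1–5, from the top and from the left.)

row 1 has {H}; column 5 has {H,He,Be,B} — only Li is left for (r1,c5).
row 3 has {He}; column 1 has {H,He,Li,B} — only Be is left for (r3,c1).
row 3 has {He,Be}; column 4 has {Li,B} — only H is left for (r3,c4).
row 5 has {H,He,Be,B}; column 2 has {He} — only Li is left for (r5,c2).

Li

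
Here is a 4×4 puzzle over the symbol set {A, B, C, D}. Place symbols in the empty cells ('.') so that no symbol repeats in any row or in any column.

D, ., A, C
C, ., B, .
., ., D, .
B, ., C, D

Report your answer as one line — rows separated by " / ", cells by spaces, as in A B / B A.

D B A C / C D B A / A C D B / B A C D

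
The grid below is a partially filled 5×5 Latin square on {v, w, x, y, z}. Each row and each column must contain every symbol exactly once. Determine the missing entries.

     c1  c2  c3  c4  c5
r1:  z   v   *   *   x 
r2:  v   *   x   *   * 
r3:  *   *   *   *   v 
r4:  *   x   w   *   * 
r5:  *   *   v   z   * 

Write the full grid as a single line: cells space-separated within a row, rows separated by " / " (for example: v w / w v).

z v y w x / v z x y w / w y z x v / y x w v z / x w v z y

row 1 has {v,x,z}; column 3 has {v,w,x} — only y is left for (r1,c3).
row 1 has {v,x,y,z}; column 4 has {z} — only w is left for (r1,c4).
row 2 has {v,x}; column 4 has {w,z} — only y is left for (r2,c4).
row 3 has {v}; column 3 has {v,w,x,y} — only z is left for (r3,c3).
row 3 has {v,z}; column 4 has {w,y,z} — only x is left for (r3,c4).
row 4 has {w,x}; column 1 has {v,z} — only y is left for (r4,c1).
row 4 has {w,x,y}; column 4 has {w,x,y,z} — only v is left for (r4,c4).
row 4 has {v,w,x,y}; column 5 has {v,x} — only z is left for (r4,c5).
row 2 has {v,x,y}; column 5 has {v,x,z} — only w is left for (r2,c5).
row 3 has {v,x,z}; column 1 has {v,y,z} — only w is left for (r3,c1).
row 3 has {v,w,x,z}; column 2 has {v,x} — only y is left for (r3,c2).
row 5 has {v,z}; column 1 has {v,w,y,z} — only x is left for (r5,c1).
row 5 has {v,x,z}; column 2 has {v,x,y} — only w is left for (r5,c2).
row 5 has {v,w,x,z}; column 5 has {v,w,x,z} — only y is left for (r5,c5).
row 2 has {v,w,x,y}; column 2 has {v,w,x,y} — only z is left for (r2,c2).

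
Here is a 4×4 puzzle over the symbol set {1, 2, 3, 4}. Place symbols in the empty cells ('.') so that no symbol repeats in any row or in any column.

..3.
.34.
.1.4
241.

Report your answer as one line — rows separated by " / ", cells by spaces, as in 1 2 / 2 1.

Cell (r1,c2): row 1 has {3}; column 2 has {1,3,4} → 2.
Cell (r1,c4): row 1 has {2,3}; column 4 has {4} → 1.
Cell (r2,c1): row 2 has {3,4}; column 1 has {2} → 1.
Cell (r2,c4): row 2 has {1,3,4}; column 4 has {1,4} → 2.
Cell (r3,c1): row 3 has {1,4}; column 1 has {1,2} → 3.
Cell (r3,c3): row 3 has {1,3,4}; column 3 has {1,3,4} → 2.
Cell (r4,c4): row 4 has {1,2,4}; column 4 has {1,2,4} → 3.
Cell (r1,c1): row 1 has {1,2,3}; column 1 has {1,2,3} → 4.

4 2 3 1 / 1 3 4 2 / 3 1 2 4 / 2 4 1 3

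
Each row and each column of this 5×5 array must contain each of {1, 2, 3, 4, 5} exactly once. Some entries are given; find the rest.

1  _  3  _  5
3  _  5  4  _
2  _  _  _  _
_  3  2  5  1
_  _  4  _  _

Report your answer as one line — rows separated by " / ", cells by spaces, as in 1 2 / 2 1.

row 1 has {1,3,5}; column 4 has {4,5} — only 2 is left for (r1,c4).
row 2 has {3,4,5}; column 5 has {1,5} — only 2 is left for (r2,c5).
row 3 has {2}; column 3 has {2,3,4,5} — only 1 is left for (r3,c3).
row 3 has {1,2}; column 4 has {2,4,5} — only 3 is left for (r3,c4).
row 3 has {1,2,3}; column 5 has {1,2,5} — only 4 is left for (r3,c5).
row 4 has {1,2,3,5}; column 1 has {1,2,3} — only 4 is left for (r4,c1).
row 5 has {4}; column 1 has {1,2,3,4} — only 5 is left for (r5,c1).
row 5 has {4,5}; column 4 has {2,3,4,5} — only 1 is left for (r5,c4).
row 5 has {1,4,5}; column 5 has {1,2,4,5} — only 3 is left for (r5,c5).
row 1 has {1,2,3,5}; column 2 has {3} — only 4 is left for (r1,c2).
row 2 has {2,3,4,5}; column 2 has {3,4} — only 1 is left for (r2,c2).
row 3 has {1,2,3,4}; column 2 has {1,3,4} — only 5 is left for (r3,c2).
row 5 has {1,3,4,5}; column 2 has {1,3,4,5} — only 2 is left for (r5,c2).

1 4 3 2 5 / 3 1 5 4 2 / 2 5 1 3 4 / 4 3 2 5 1 / 5 2 4 1 3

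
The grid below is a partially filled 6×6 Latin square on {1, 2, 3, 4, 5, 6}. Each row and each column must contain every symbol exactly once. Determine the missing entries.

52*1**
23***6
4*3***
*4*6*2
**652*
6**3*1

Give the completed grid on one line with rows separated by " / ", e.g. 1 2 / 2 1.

5 2 4 1 6 3 / 2 3 1 4 5 6 / 4 6 3 2 1 5 / 1 4 5 6 3 2 / 3 1 6 5 2 4 / 6 5 2 3 4 1

Cell (r1,c3): row 1 has {1,2,5}; column 3 has {3,6} → 4.
Cell (r1,c6): row 1 has {1,2,4,5}; column 6 has {1,2,6} → 3.
Cell (r2,c4): row 2 has {2,3,6}; column 4 has {1,3,5,6} → 4.
Cell (r3,c4): row 3 has {3,4}; column 4 has {1,3,4,5,6} → 2.
Cell (r3,c6): row 3 has {2,3,4}; column 6 has {1,2,3,6} → 5.
Cell (r5,c2): row 5 has {2,5,6}; column 2 has {2,3,4} → 1.
Cell (r5,c6): row 5 has {1,2,5,6}; column 6 has {1,2,3,5,6} → 4.
Cell (r6,c2): row 6 has {1,3,6}; column 2 has {1,2,3,4} → 5.
Cell (r6,c3): row 6 has {1,3,5,6}; column 3 has {3,4,6} → 2.
Cell (r6,c5): row 6 has {1,2,3,5,6}; column 5 has {2} → 4.
Cell (r1,c5): row 1 has {1,2,3,4,5}; column 5 has {2,4} → 6.
Cell (r3,c2): row 3 has {2,3,4,5}; column 2 has {1,2,3,4,5} → 6.
Cell (r3,c5): row 3 has {2,3,4,5,6}; column 5 has {2,4,6} → 1.
Cell (r5,c1): row 5 has {1,2,4,5,6}; column 1 has {2,4,5,6} → 3.
Cell (r2,c5): row 2 has {2,3,4,6}; column 5 has {1,2,4,6} → 5.
Cell (r4,c1): row 4 has {2,4,6}; column 1 has {2,3,4,5,6} → 1.
Cell (r4,c3): row 4 has {1,2,4,6}; column 3 has {2,3,4,6} → 5.
Cell (r4,c5): row 4 has {1,2,4,5,6}; column 5 has {1,2,4,5,6} → 3.
Cell (r2,c3): row 2 has {2,3,4,5,6}; column 3 has {2,3,4,5,6} → 1.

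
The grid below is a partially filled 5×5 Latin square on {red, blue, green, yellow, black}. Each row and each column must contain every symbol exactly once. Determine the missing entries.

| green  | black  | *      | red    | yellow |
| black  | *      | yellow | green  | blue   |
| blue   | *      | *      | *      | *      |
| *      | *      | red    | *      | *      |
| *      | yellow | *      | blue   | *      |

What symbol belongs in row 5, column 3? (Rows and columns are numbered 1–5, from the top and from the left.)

green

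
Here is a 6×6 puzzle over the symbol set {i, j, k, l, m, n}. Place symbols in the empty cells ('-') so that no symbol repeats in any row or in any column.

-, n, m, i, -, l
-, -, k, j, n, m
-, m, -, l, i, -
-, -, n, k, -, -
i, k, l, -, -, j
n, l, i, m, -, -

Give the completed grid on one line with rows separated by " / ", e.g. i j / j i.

j n m i k l / l i k j n m / k m j l i n / m j n k l i / i k l n m j / n l i m j k

(r2,c1) = l
(r2,c2) = i
(r3,c3) = j
(r4,c2) = j
(r4,c6) = i
(r5,c4) = n
(r5,c5) = m
(r6,c6) = k
(r3,c1) = k
(r3,c6) = n
(r4,c1) = m
(r4,c5) = l
(r6,c5) = j
(r1,c1) = j
(r1,c5) = k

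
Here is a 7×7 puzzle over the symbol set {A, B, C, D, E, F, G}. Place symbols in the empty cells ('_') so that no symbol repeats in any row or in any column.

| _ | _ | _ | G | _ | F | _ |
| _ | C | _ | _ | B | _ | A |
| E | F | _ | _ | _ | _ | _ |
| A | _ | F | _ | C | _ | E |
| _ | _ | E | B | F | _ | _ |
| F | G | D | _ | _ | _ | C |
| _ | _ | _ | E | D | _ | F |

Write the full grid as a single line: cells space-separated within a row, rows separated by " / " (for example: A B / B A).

(r2,c3) = G
(r4,c4) = D
(r6,c4) = A
(r6,c5) = E
(r6,c6) = B
(r1,c5) = A
(r2,c1) = D
(r2,c4) = F
(r2,c6) = E
(r3,c4) = C
(r3,c5) = G
(r4,c2) = B
(r4,c6) = G
(r7,c2) = A
(r7,c6) = C
(r5,c2) = D
(r5,c6) = A
(r5,c7) = G
(r7,c3) = B
(r1,c2) = E
(r1,c3) = C
(r3,c3) = A
(r3,c6) = D
(r3,c7) = B
(r5,c1) = C
(r7,c1) = G
(r1,c1) = B
(r1,c7) = D

B E C G A F D / D C G F B E A / E F A C G D B / A B F D C G E / C D E B F A G / F G D A E B C / G A B E D C F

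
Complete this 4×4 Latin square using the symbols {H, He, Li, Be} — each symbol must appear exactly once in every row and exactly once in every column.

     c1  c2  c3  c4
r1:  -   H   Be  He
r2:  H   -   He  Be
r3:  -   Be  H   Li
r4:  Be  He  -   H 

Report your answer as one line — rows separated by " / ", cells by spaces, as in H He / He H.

(r1,c1) = Li
(r2,c2) = Li
(r3,c1) = He
(r4,c3) = Li

Li H Be He / H Li He Be / He Be H Li / Be He Li H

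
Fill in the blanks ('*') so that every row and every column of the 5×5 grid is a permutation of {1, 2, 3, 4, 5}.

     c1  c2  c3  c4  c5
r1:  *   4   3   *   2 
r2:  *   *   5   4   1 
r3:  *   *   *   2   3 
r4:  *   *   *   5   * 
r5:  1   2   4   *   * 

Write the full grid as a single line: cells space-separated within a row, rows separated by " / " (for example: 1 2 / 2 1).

(r1,c1) = 5
(r1,c4) = 1
(r2,c2) = 3
(r3,c1) = 4
(r3,c3) = 1
(r4,c2) = 1
(r4,c3) = 2
(r4,c5) = 4
(r5,c4) = 3
(r5,c5) = 5
(r2,c1) = 2
(r3,c2) = 5
(r4,c1) = 3

5 4 3 1 2 / 2 3 5 4 1 / 4 5 1 2 3 / 3 1 2 5 4 / 1 2 4 3 5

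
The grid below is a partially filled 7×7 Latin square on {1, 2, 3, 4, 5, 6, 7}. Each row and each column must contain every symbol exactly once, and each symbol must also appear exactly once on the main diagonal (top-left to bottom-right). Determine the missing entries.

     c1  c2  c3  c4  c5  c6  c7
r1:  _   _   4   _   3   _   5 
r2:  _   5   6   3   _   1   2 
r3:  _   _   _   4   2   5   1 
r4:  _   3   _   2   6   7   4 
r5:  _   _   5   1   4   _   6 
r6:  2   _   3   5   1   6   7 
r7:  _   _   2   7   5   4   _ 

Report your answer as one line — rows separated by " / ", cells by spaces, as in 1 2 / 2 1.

1 7 4 6 3 2 5 / 4 5 6 3 7 1 2 / 3 6 7 4 2 5 1 / 5 3 1 2 6 7 4 / 7 2 5 1 4 3 6 / 2 4 3 5 1 6 7 / 6 1 2 7 5 4 3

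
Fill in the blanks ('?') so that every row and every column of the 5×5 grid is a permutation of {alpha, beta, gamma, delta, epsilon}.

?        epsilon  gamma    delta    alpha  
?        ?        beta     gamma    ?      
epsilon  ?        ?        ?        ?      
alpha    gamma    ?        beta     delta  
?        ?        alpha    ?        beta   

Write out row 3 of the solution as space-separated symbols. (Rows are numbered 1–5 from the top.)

epsilon beta delta alpha gamma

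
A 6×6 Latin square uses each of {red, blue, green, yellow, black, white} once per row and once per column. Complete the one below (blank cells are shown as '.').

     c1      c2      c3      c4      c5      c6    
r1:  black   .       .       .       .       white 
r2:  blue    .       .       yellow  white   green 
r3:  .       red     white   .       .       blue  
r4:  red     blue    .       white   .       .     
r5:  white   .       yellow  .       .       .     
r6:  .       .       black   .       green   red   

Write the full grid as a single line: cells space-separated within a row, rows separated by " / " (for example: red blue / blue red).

black yellow blue green red white / blue black red yellow white green / green red white black yellow blue / red blue green white black yellow / white green yellow red blue black / yellow white black blue green red

(r2,c2) = black
(r2,c3) = red
(r4,c3) = green
(r5,c2) = green
(r5,c6) = black
(r6,c1) = yellow
(r6,c2) = white
(r6,c4) = blue
(r1,c2) = yellow
(r1,c3) = blue
(r1,c5) = red
(r3,c1) = green
(r3,c4) = black
(r3,c5) = yellow
(r4,c5) = black
(r4,c6) = yellow
(r5,c4) = red
(r5,c5) = blue
(r1,c4) = green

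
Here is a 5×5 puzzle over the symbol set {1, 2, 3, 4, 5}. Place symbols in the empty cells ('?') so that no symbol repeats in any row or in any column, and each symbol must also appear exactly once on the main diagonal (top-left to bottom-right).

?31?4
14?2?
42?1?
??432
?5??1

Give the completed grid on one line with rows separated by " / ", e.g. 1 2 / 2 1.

2 3 1 5 4 / 1 4 3 2 5 / 4 2 5 1 3 / 5 1 4 3 2 / 3 5 2 4 1

(r1,c4) = 5
(r3,c3) = 5
(r3,c5) = 3
(r4,c1) = 5
(r4,c2) = 1
(r5,c4) = 4
(r1,c1) = 2
(r2,c3) = 3
(r2,c5) = 5
(r5,c1) = 3
(r5,c3) = 2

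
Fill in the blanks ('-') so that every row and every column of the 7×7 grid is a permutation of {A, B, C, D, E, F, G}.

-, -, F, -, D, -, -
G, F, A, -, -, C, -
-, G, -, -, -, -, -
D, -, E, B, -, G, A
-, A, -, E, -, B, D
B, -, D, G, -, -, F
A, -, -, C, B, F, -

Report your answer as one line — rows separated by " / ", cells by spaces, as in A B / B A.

C B F A D E G / G F A D E C B / E G B F A D C / D C E B F G A / F A C E G B D / B E D G C A F / A D G C B F E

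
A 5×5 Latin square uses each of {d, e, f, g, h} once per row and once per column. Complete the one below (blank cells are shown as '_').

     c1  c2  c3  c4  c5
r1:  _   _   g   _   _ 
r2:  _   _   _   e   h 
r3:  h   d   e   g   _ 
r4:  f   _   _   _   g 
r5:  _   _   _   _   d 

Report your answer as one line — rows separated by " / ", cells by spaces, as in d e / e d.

d h g f e / g f d e h / h d e g f / f e h d g / e g f h d

row 3 has {d,e,g,h}; column 5 has {d,g,h} — only f is left for (r3,c5).
row 1 has {g}; column 5 has {d,f,g,h} — only e is left for (r1,c5).
row 1 has {e,g}; column 1 has {f,h} — only d is left for (r1,c1).
row 2 has {e,h}; column 1 has {d,f,h} — only g is left for (r2,c1).
row 2 has {e,g,h}; column 2 has {d} — only f is left for (r2,c2).
row 2 has {e,f,g,h}; column 3 has {e,g} — only d is left for (r2,c3).
row 4 has {f,g}; column 3 has {d,e,g} — only h is left for (r4,c3).
row 4 has {f,g,h}; column 4 has {e,g} — only d is left for (r4,c4).
row 5 has {d}; column 1 has {d,f,g,h} — only e is left for (r5,c1).
row 5 has {d,e}; column 3 has {d,e,g,h} — only f is left for (r5,c3).
row 5 has {d,e,f}; column 4 has {d,e,g} — only h is left for (r5,c4).
row 1 has {d,e,g}; column 2 has {d,f} — only h is left for (r1,c2).
row 1 has {d,e,g,h}; column 4 has {d,e,g,h} — only f is left for (r1,c4).
row 4 has {d,f,g,h}; column 2 has {d,f,h} — only e is left for (r4,c2).
row 5 has {d,e,f,h}; column 2 has {d,e,f,h} — only g is left for (r5,c2).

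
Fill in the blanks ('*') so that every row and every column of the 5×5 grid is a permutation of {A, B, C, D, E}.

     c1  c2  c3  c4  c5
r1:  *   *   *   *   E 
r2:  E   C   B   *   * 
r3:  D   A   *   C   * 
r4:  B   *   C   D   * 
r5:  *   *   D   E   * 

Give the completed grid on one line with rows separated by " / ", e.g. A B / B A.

C D A B E / E C B A D / D A E C B / B E C D A / A B D E C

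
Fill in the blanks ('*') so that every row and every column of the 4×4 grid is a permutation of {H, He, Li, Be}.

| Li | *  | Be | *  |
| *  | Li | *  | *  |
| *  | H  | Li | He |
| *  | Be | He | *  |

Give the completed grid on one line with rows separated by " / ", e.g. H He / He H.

Li He Be H / He Li H Be / Be H Li He / H Be He Li

(r1,c2): row 1 has {Li,Be}; column 2 has {H,Li,Be}, so it must be He.
(r1,c4): row 1 has {He,Li,Be}; column 4 has {He}, so it must be H.
(r2,c3): row 2 has {Li}; column 3 has {He,Li,Be}, so it must be H.
(r2,c4): row 2 has {H,Li}; column 4 has {H,He}, so it must be Be.
(r3,c1): row 3 has {H,He,Li}; column 1 has {Li}, so it must be Be.
(r4,c1): row 4 has {He,Be}; column 1 has {Li,Be}, so it must be H.
(r4,c4): row 4 has {H,He,Be}; column 4 has {H,He,Be}, so it must be Li.
(r2,c1): row 2 has {H,Li,Be}; column 1 has {H,Li,Be}, so it must be He.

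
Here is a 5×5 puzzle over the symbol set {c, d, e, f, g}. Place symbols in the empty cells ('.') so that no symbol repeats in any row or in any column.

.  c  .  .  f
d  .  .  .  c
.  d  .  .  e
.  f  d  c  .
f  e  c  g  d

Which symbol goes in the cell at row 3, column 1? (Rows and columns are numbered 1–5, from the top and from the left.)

c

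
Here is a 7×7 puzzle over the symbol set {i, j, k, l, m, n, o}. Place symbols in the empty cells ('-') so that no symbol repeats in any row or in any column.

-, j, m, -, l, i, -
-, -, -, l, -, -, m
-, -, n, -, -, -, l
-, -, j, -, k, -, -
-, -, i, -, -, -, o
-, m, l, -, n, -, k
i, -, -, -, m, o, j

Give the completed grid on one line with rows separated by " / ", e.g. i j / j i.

Cell (r1,c7): row 1 has {i,j,l,m}; column 7 has {j,k,l,m,o} → n.
Cell (r4,c7): row 4 has {j,k}; column 7 has {j,k,l,m,n,o} → i.
Cell (r5,c5): row 5 has {i,o}; column 5 has {k,l,m,n} → j.
Cell (r6,c6): row 6 has {k,l,m,n}; column 6 has {i,o} → j.
Cell (r7,c3): row 7 has {i,j,m,o}; column 3 has {i,j,l,m,n} → k.
Cell (r7,c4): row 7 has {i,j,k,m,o}; column 4 has {l} → n.
Cell (r2,c3): row 2 has {l,m}; column 3 has {i,j,k,l,m,n} → o.
Cell (r2,c5): row 2 has {l,m,o}; column 5 has {j,k,l,m,n} → i.
Cell (r3,c5): row 3 has {l,n}; column 5 has {i,j,k,l,m,n} → o.
Cell (r6,c1): row 6 has {j,k,l,m,n}; column 1 has {i} → o.
Cell (r6,c4): row 6 has {j,k,l,m,n,o}; column 4 has {l,n} → i.
Cell (r7,c2): row 7 has {i,j,k,m,n,o}; column 2 has {j,m} → l.
Cell (r1,c1): row 1 has {i,j,l,m,n}; column 1 has {i,o} → k.
Cell (r1,c4): row 1 has {i,j,k,l,m,n}; column 4 has {i,l,n} → o.
Cell (r4,c4): row 4 has {i,j,k}; column 4 has {i,l,n,o} → m.
Cell (r5,c4): row 5 has {i,j,o}; column 4 has {i,l,m,n,o} → k.
Cell (r3,c4): row 3 has {l,n,o}; column 4 has {i,k,l,m,n,o} → j.
Cell (r5,c2): row 5 has {i,j,k,o}; column 2 has {j,l,m} → n.
Cell (r2,c2): row 2 has {i,l,m,o}; column 2 has {j,l,m,n} → k.
Cell (r2,c6): row 2 has {i,k,l,m,o}; column 6 has {i,j,o} → n.
Cell (r3,c1): row 3 has {j,l,n,o}; column 1 has {i,k,o} → m.
Cell (r3,c2): row 3 has {j,l,m,n,o}; column 2 has {j,k,l,m,n} → i.
Cell (r3,c6): row 3 has {i,j,l,m,n,o}; column 6 has {i,j,n,o} → k.
Cell (r4,c2): row 4 has {i,j,k,m}; column 2 has {i,j,k,l,m,n} → o.
Cell (r4,c6): row 4 has {i,j,k,m,o}; column 6 has {i,j,k,n,o} → l.
Cell (r5,c1): row 5 has {i,j,k,n,o}; column 1 has {i,k,m,o} → l.
Cell (r5,c6): row 5 has {i,j,k,l,n,o}; column 6 has {i,j,k,l,n,o} → m.
Cell (r2,c1): row 2 has {i,k,l,m,n,o}; column 1 has {i,k,l,m,o} → j.
Cell (r4,c1): row 4 has {i,j,k,l,m,o}; column 1 has {i,j,k,l,m,o} → n.

k j m o l i n / j k o l i n m / m i n j o k l / n o j m k l i / l n i k j m o / o m l i n j k / i l k n m o j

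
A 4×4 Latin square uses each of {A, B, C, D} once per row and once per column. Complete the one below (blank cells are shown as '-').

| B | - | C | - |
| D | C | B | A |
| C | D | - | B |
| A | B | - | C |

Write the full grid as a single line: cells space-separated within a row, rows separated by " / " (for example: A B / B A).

B A C D / D C B A / C D A B / A B D C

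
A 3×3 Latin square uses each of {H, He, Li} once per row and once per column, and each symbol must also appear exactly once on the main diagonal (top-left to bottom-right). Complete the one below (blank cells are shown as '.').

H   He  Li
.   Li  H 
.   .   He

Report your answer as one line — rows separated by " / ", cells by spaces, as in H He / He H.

H He Li / He Li H / Li H He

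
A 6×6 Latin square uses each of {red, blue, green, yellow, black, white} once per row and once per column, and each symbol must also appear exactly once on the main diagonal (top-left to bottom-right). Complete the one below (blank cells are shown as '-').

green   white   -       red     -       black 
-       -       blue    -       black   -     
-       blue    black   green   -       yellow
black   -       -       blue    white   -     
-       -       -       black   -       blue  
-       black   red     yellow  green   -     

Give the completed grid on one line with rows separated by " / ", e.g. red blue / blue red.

green white yellow red blue black / yellow red blue white black green / white blue black green red yellow / black yellow green blue white red / red green white black yellow blue / blue black red yellow green white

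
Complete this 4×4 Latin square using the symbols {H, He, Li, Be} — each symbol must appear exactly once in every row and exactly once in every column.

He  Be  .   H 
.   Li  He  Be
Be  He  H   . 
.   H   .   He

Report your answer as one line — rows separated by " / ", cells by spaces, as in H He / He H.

He Be Li H / H Li He Be / Be He H Li / Li H Be He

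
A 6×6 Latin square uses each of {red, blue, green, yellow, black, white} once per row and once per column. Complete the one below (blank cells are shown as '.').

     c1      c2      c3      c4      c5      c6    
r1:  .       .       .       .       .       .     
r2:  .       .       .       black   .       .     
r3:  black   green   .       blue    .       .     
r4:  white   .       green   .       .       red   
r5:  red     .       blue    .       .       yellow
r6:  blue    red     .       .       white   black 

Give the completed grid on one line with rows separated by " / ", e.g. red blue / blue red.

yellow white black red blue green / green yellow white black red blue / black green red blue yellow white / white blue green yellow black red / red black blue white green yellow / blue red yellow green white black

row 3 has {blue,green,black}; column 6 has {red,yellow,black} — only white is left for (r3,c6).
row 4 has {red,green,white}; column 4 has {blue,black} — only yellow is left for (r4,c4).
row 6 has {red,blue,black,white}; column 3 has {blue,green} — only yellow is left for (r6,c3).
row 6 has {red,blue,yellow,black,white}; column 4 has {blue,yellow,black} — only green is left for (r6,c4).
row 3 has {blue,green,black,white}; column 3 has {blue,green,yellow} — only red is left for (r3,c3).
row 3 has {red,blue,green,black,white}; column 5 has {white} — only yellow is left for (r3,c5).
row 5 has {red,blue,yellow}; column 4 has {blue,green,yellow,black} — only white is left for (r5,c4).
row 1 is empty so far; column 4 has {blue,green,yellow,black,white} — only red is left for (r1,c4).
row 2 has {black}; column 3 has {red,blue,green,yellow} — only white is left for (r2,c3).
row 5 has {red,blue,yellow,white}; column 2 has {red,green} — only black is left for (r5,c2).
row 5 has {red,blue,yellow,black,white}; column 5 has {yellow,white} — only green is left for (r5,c5).
row 1 has {red}; column 3 has {red,blue,green,yellow,white} — only black is left for (r1,c3).
row 1 has {red,black}; column 5 has {green,yellow,white} — only blue is left for (r1,c5).
row 1 has {red,blue,black}; column 6 has {red,yellow,black,white} — only green is left for (r1,c6).
row 2 has {black,white}; column 5 has {blue,green,yellow,white} — only red is left for (r2,c5).
row 2 has {red,black,white}; column 6 has {red,green,yellow,black,white} — only blue is left for (r2,c6).
row 4 has {red,green,yellow,white}; column 2 has {red,green,black} — only blue is left for (r4,c2).
row 4 has {red,blue,green,yellow,white}; column 5 has {red,blue,green,yellow,white} — only black is left for (r4,c5).
row 1 has {red,blue,green,black}; column 1 has {red,blue,black,white} — only yellow is left for (r1,c1).
row 1 has {red,blue,green,yellow,black}; column 2 has {red,blue,green,black} — only white is left for (r1,c2).
row 2 has {red,blue,black,white}; column 1 has {red,blue,yellow,black,white} — only green is left for (r2,c1).
row 2 has {red,blue,green,black,white}; column 2 has {red,blue,green,black,white} — only yellow is left for (r2,c2).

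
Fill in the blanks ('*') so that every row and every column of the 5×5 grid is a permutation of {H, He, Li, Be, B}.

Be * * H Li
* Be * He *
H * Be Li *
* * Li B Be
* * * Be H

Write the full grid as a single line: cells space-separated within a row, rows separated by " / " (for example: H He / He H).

Be He B H Li / Li Be H He B / H B Be Li He / He H Li B Be / B Li He Be H

At row 2, column 5: row 2 has {He,Be}; column 5 has {H,Li,Be}; that leaves B.
At row 3, column 5: row 3 has {H,Li,Be}; column 5 has {H,Li,Be,B}; that leaves He.
At row 4, column 1: row 4 has {Li,Be,B}; column 1 has {H,Be}; that leaves He.
At row 4, column 2: row 4 has {He,Li,Be,B}; column 2 has {Be}; that leaves H.
At row 2, column 1: row 2 has {He,Be,B}; column 1 has {H,He,Be}; that leaves Li.
At row 2, column 3: row 2 has {He,Li,Be,B}; column 3 has {Li,Be}; that leaves H.
At row 3, column 2: row 3 has {H,He,Li,Be}; column 2 has {H,Be}; that leaves B.
At row 5, column 1: row 5 has {H,Be}; column 1 has {H,He,Li,Be}; that leaves B.
At row 5, column 3: row 5 has {H,Be,B}; column 3 has {H,Li,Be}; that leaves He.
At row 1, column 2: row 1 has {H,Li,Be}; column 2 has {H,Be,B}; that leaves He.
At row 1, column 3: row 1 has {H,He,Li,Be}; column 3 has {H,He,Li,Be}; that leaves B.
At row 5, column 2: row 5 has {H,He,Be,B}; column 2 has {H,He,Be,B}; that leaves Li.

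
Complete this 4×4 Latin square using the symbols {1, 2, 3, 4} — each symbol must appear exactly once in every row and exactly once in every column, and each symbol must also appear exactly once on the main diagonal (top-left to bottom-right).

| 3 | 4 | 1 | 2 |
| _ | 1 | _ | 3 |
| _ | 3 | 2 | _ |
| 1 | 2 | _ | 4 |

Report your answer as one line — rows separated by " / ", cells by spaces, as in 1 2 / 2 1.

3 4 1 2 / 2 1 4 3 / 4 3 2 1 / 1 2 3 4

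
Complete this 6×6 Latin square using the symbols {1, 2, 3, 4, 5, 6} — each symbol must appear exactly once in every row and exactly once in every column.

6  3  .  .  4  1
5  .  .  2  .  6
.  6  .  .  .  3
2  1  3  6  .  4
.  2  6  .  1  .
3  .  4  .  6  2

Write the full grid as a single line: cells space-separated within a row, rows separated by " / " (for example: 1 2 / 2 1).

6 3 2 5 4 1 / 5 4 1 2 3 6 / 1 6 5 4 2 3 / 2 1 3 6 5 4 / 4 2 6 3 1 5 / 3 5 4 1 6 2

row 1 has {1,3,4,6}; column 4 has {2,6} — only 5 is left for (r1,c4).
row 2 has {2,5,6}; column 2 has {1,2,3,6} — only 4 is left for (r2,c2).
row 2 has {2,4,5,6}; column 3 has {3,4,6} — only 1 is left for (r2,c3).
row 2 has {1,2,4,5,6}; column 5 has {1,4,6} — only 3 is left for (r2,c5).
row 4 has {1,2,3,4,6}; column 5 has {1,3,4,6} — only 5 is left for (r4,c5).
row 5 has {1,2,6}; column 1 has {2,3,5,6} — only 4 is left for (r5,c1).
row 5 has {1,2,4,6}; column 4 has {2,5,6} — only 3 is left for (r5,c4).
row 5 has {1,2,3,4,6}; column 6 has {1,2,3,4,6} — only 5 is left for (r5,c6).
row 6 has {2,3,4,6}; column 2 has {1,2,3,4,6} — only 5 is left for (r6,c2).
row 6 has {2,3,4,5,6}; column 4 has {2,3,5,6} — only 1 is left for (r6,c4).
row 1 has {1,3,4,5,6}; column 3 has {1,3,4,6} — only 2 is left for (r1,c3).
row 3 has {3,6}; column 1 has {2,3,4,5,6} — only 1 is left for (r3,c1).
row 3 has {1,3,6}; column 3 has {1,2,3,4,6} — only 5 is left for (r3,c3).
row 3 has {1,3,5,6}; column 4 has {1,2,3,5,6} — only 4 is left for (r3,c4).
row 3 has {1,3,4,5,6}; column 5 has {1,3,4,5,6} — only 2 is left for (r3,c5).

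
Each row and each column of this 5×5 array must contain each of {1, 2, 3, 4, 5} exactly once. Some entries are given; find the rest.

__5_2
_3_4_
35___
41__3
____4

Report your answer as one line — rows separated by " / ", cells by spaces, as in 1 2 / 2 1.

1 4 5 3 2 / 2 3 1 4 5 / 3 5 4 2 1 / 4 1 2 5 3 / 5 2 3 1 4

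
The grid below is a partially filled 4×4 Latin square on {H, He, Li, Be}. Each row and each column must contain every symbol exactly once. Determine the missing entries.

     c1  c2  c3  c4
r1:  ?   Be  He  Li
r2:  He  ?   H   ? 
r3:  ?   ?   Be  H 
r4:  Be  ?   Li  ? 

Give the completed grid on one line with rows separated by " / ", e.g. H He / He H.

H Be He Li / He Li H Be / Li He Be H / Be H Li He

(r1,c1) = H
(r2,c2) = Li
(r2,c4) = Be
(r3,c1) = Li
(r3,c2) = He
(r4,c2) = H
(r4,c4) = He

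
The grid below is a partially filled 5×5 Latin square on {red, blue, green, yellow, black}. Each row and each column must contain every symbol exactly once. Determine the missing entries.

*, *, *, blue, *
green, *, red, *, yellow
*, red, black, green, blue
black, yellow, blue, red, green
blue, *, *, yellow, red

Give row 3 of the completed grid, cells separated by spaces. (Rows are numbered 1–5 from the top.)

row 1 has {blue}; column 5 has {red,blue,green,yellow} — only black is left for (r1,c5).
row 2 has {red,green,yellow}; column 4 has {red,blue,green,yellow} — only black is left for (r2,c4).
row 3 has {red,blue,green,black}; column 1 has {blue,green,black} — only yellow is left for (r3,c1).

yellow red black green blue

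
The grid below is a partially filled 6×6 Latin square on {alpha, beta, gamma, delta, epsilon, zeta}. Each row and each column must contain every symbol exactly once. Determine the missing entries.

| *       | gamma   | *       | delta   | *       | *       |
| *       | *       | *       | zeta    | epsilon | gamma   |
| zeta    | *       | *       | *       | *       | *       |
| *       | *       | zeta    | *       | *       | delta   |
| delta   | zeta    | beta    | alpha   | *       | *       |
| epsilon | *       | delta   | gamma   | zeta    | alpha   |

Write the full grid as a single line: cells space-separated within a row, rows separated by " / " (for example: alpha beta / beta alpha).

alpha gamma epsilon delta beta zeta / beta delta alpha zeta epsilon gamma / zeta alpha gamma epsilon delta beta / gamma epsilon zeta beta alpha delta / delta zeta beta alpha gamma epsilon / epsilon beta delta gamma zeta alpha

Cell (r2,c3): row 2 has {gamma,epsilon,zeta}; column 3 has {beta,delta,zeta} → alpha.
Cell (r5,c5): row 5 has {alpha,beta,delta,zeta}; column 5 has {epsilon,zeta} → gamma.
Cell (r5,c6): row 5 has {alpha,beta,gamma,delta,zeta}; column 6 has {alpha,gamma,delta} → epsilon.
Cell (r6,c2): row 6 has {alpha,gamma,delta,epsilon,zeta}; column 2 has {gamma,zeta} → beta.
Cell (r1,c3): row 1 has {gamma,delta}; column 3 has {alpha,beta,delta,zeta} → epsilon.
Cell (r2,c1): row 2 has {alpha,gamma,epsilon,zeta}; column 1 has {delta,epsilon,zeta} → beta.
Cell (r2,c2): row 2 has {alpha,beta,gamma,epsilon,zeta}; column 2 has {beta,gamma,zeta} → delta.
Cell (r3,c3): row 3 has {zeta}; column 3 has {alpha,beta,delta,epsilon,zeta} → gamma.
Cell (r3,c6): row 3 has {gamma,zeta}; column 6 has {alpha,gamma,delta,epsilon} → beta.
Cell (r1,c1): row 1 has {gamma,delta,epsilon}; column 1 has {beta,delta,epsilon,zeta} → alpha.
Cell (r1,c5): row 1 has {alpha,gamma,delta,epsilon}; column 5 has {gamma,epsilon,zeta} → beta.
Cell (r1,c6): row 1 has {alpha,beta,gamma,delta,epsilon}; column 6 has {alpha,beta,gamma,delta,epsilon} → zeta.
Cell (r3,c4): row 3 has {beta,gamma,zeta}; column 4 has {alpha,gamma,delta,zeta} → epsilon.
Cell (r4,c1): row 4 has {delta,zeta}; column 1 has {alpha,beta,delta,epsilon,zeta} → gamma.
Cell (r4,c4): row 4 has {gamma,delta,zeta}; column 4 has {alpha,gamma,delta,epsilon,zeta} → beta.
Cell (r4,c5): row 4 has {beta,gamma,delta,zeta}; column 5 has {beta,gamma,epsilon,zeta} → alpha.
Cell (r3,c2): row 3 has {beta,gamma,epsilon,zeta}; column 2 has {beta,gamma,delta,zeta} → alpha.
Cell (r3,c5): row 3 has {alpha,beta,gamma,epsilon,zeta}; column 5 has {alpha,beta,gamma,epsilon,zeta} → delta.
Cell (r4,c2): row 4 has {alpha,beta,gamma,delta,zeta}; column 2 has {alpha,beta,gamma,delta,zeta} → epsilon.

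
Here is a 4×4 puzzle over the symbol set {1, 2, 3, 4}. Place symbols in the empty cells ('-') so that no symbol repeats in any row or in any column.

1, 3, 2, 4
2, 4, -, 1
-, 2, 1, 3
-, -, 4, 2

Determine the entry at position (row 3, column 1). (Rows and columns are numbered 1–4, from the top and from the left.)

4

(r2,c3) = 3
(r3,c1) = 4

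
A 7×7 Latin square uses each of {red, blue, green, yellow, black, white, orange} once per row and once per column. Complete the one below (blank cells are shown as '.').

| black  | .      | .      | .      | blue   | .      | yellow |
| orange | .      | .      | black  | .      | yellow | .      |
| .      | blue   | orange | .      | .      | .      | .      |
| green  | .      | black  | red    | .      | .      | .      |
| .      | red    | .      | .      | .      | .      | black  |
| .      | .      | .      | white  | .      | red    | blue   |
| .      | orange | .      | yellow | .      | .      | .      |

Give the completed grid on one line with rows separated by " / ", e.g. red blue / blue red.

(r3,c4) = green
(r6,c1) = yellow
(r6,c3) = green
(r1,c4) = orange
(r5,c4) = blue
(r6,c2) = black
(r6,c5) = orange
(r5,c1) = white
(r5,c3) = yellow
(r5,c5) = green
(r5,c6) = orange
(r3,c1) = red
(r3,c7) = white
(r4,c7) = orange
(r7,c1) = blue
(r3,c6) = black
(r3,c5) = yellow
(r4,c5) = white
(r4,c6) = blue
(r2,c5) = red
(r2,c7) = green
(r4,c2) = yellow
(r7,c5) = black
(r7,c7) = red
(r2,c2) = white
(r2,c3) = blue
(r7,c3) = white
(r7,c6) = green
(r1,c2) = green
(r1,c3) = red
(r1,c6) = white

black green red orange blue white yellow / orange white blue black red yellow green / red blue orange green yellow black white / green yellow black red white blue orange / white red yellow blue green orange black / yellow black green white orange red blue / blue orange white yellow black green red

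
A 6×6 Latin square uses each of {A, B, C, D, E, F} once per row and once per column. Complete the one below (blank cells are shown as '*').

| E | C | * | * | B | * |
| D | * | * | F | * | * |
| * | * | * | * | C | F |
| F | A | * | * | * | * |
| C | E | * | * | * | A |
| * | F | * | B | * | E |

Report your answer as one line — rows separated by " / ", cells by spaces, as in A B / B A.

Cell (r1,c6): row 1 has {B,C,E}; column 6 has {A,E,F} → D.
Cell (r2,c2): row 2 has {D,F}; column 2 has {A,C,E,F} → B.
Cell (r2,c6): row 2 has {B,D,F}; column 6 has {A,D,E,F} → C.
Cell (r3,c2): row 3 has {C,F}; column 2 has {A,B,C,E,F} → D.
Cell (r4,c6): row 4 has {A,F}; column 6 has {A,C,D,E,F} → B.
Cell (r5,c4): row 5 has {A,C,E}; column 4 has {B,F} → D.
Cell (r5,c5): row 5 has {A,C,D,E}; column 5 has {B,C} → F.
Cell (r6,c1): row 6 has {B,E,F}; column 1 has {C,D,E,F} → A.
Cell (r6,c5): row 6 has {A,B,E,F}; column 5 has {B,C,F} → D.
Cell (r1,c4): row 1 has {B,C,D,E}; column 4 has {B,D,F} → A.
Cell (r3,c1): row 3 has {C,D,F}; column 1 has {A,C,D,E,F} → B.
Cell (r3,c4): row 3 has {B,C,D,F}; column 4 has {A,B,D,F} → E.
Cell (r4,c4): row 4 has {A,B,F}; column 4 has {A,B,D,E,F} → C.
Cell (r4,c5): row 4 has {A,B,C,F}; column 5 has {B,C,D,F} → E.
Cell (r5,c3): row 5 has {A,C,D,E,F}; column 3 is empty so far → B.
Cell (r6,c3): row 6 has {A,B,D,E,F}; column 3 has {B} → C.
Cell (r1,c3): row 1 has {A,B,C,D,E}; column 3 has {B,C} → F.
Cell (r2,c5): row 2 has {B,C,D,F}; column 5 has {B,C,D,E,F} → A.
Cell (r3,c3): row 3 has {B,C,D,E,F}; column 3 has {B,C,F} → A.
Cell (r4,c3): row 4 has {A,B,C,E,F}; column 3 has {A,B,C,F} → D.
Cell (r2,c3): row 2 has {A,B,C,D,F}; column 3 has {A,B,C,D,F} → E.

E C F A B D / D B E F A C / B D A E C F / F A D C E B / C E B D F A / A F C B D E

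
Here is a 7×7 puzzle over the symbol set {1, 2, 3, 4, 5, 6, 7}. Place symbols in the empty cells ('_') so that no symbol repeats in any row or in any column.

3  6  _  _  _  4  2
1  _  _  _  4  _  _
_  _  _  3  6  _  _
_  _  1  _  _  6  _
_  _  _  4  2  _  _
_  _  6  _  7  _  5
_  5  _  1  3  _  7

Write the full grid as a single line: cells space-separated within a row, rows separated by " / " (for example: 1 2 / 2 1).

Cell (r4,c5): row 4 has {1,6}; column 5 has {2,3,4,6,7} → 5.
Cell (r6,c4): row 6 has {5,6,7}; column 4 has {1,3,4} → 2.
Cell (r7,c6): row 7 has {1,3,5,7}; column 6 has {4,6} → 2.
Cell (r1,c5): row 1 has {2,3,4,6}; column 5 has {2,3,4,5,6,7} → 1.
Cell (r4,c4): row 4 has {1,5,6}; column 4 has {1,2,3,4} → 7.
Cell (r6,c1): row 6 has {2,5,6,7}; column 1 has {1,3} → 4.
Cell (r7,c1): row 7 has {1,2,3,5,7}; column 1 has {1,3,4} → 6.
Cell (r7,c3): row 7 has {1,2,3,5,6,7}; column 3 has {1,6} → 4.
Cell (r1,c4): row 1 has {1,2,3,4,6}; column 4 has {1,2,3,4,7} → 5.
Cell (r2,c4): row 2 has {1,4}; column 4 has {1,2,3,4,5,7} → 6.
Cell (r2,c7): row 2 has {1,4,6}; column 7 has {2,5,7} → 3.
Cell (r4,c1): row 4 has {1,5,6,7}; column 1 has {1,3,4,6} → 2.
Cell (r4,c7): row 4 has {1,2,5,6,7}; column 7 has {2,3,5,7} → 4.
Cell (r1,c3): row 1 has {1,2,3,4,5,6}; column 3 has {1,4,6} → 7.
Cell (r3,c7): row 3 has {3,6}; column 7 has {2,3,4,5,7} → 1.
Cell (r4,c2): row 4 has {1,2,4,5,6,7}; column 2 has {5,6} → 3.
Cell (r5,c7): row 5 has {2,4}; column 7 has {1,2,3,4,5,7} → 6.
Cell (r6,c2): row 6 has {2,4,5,6,7}; column 2 has {3,5,6} → 1.
Cell (r6,c6): row 6 has {1,2,4,5,6,7}; column 6 has {2,4,6} → 3.
Cell (r5,c2): row 5 has {2,4,6}; column 2 has {1,3,5,6} → 7.
Cell (r2,c2): row 2 has {1,3,4,6}; column 2 has {1,3,5,6,7} → 2.
Cell (r2,c3): row 2 has {1,2,3,4,6}; column 3 has {1,4,6,7} → 5.
Cell (r2,c6): row 2 has {1,2,3,4,5,6}; column 6 has {2,3,4,6} → 7.
Cell (r3,c2): row 3 has {1,3,6}; column 2 has {1,2,3,5,6,7} → 4.
Cell (r3,c3): row 3 has {1,3,4,6}; column 3 has {1,4,5,6,7} → 2.
Cell (r3,c6): row 3 has {1,2,3,4,6}; column 6 has {2,3,4,6,7} → 5.
Cell (r5,c1): row 5 has {2,4,6,7}; column 1 has {1,2,3,4,6} → 5.
Cell (r5,c3): row 5 has {2,4,5,6,7}; column 3 has {1,2,4,5,6,7} → 3.
Cell (r5,c6): row 5 has {2,3,4,5,6,7}; column 6 has {2,3,4,5,6,7} → 1.
Cell (r3,c1): row 3 has {1,2,3,4,5,6}; column 1 has {1,2,3,4,5,6} → 7.

3 6 7 5 1 4 2 / 1 2 5 6 4 7 3 / 7 4 2 3 6 5 1 / 2 3 1 7 5 6 4 / 5 7 3 4 2 1 6 / 4 1 6 2 7 3 5 / 6 5 4 1 3 2 7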